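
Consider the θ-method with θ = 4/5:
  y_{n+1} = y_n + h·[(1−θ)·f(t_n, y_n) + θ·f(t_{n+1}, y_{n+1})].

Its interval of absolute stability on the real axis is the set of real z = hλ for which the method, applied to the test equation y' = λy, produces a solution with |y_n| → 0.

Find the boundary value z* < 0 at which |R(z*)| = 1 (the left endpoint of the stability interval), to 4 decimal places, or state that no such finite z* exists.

unbounded; (−∞, 0).

Set f=λy, z=hλ:
  y_{n+1} = y_n + z·[1/5·y_n + 4/5·y_{n+1}] ⇒ (1 − 4/5z)y_{n+1} = (1 + 1/5z)y_n
  ⇒ R(z) = (1 + 1/5z)/(1 − 4/5z).

Find x<0 with |R(x)|<1.
x=-1.23: |R|=0.3800
x=-2: |R|=0.2308
x=-10: |R|=0.1111
x=-100: |R|=0.2346
θ=4/5≥1/2 ⇒ |1+1/5x|<|1−4/5x| ∀x<0 ⇒ unbounded interval.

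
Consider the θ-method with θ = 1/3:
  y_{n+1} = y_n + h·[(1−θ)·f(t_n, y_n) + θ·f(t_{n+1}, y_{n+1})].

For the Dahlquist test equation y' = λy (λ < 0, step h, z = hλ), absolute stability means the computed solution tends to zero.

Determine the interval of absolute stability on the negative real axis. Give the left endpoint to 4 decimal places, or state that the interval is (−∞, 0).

Set f=λy, z=hλ:
  y_{n+1} = y_n + z·[2/3·y_n + 1/3·y_{n+1}] ⇒ (1 − 1/3z)y_{n+1} = (1 + 2/3z)y_n
  ⇒ R(z) = (1 + 2/3z)/(1 − 1/3z).

Solve |R(x)|<1 on ℝ⁻.
x=-0.76: |R|=0.3936
R=−1: 1+2/3x = −1+1/3x ⇒ -1/3x=2 ⇒ x=2/(-1/3)=-6.0000
Confirm numerically:
  x=-5.567: |R|=0.94946 <1
  x=-5.280: |R|=0.91304 <1
  x=-4.546: |R|=0.80732 <1
  x=-2.756: |R|=0.43641 <1
  x=-6.504: |R|=1.05303 >1
  x=-6.094: |R|=1.01034 >1
So |R|<1 on (-6.0000, 0).

z∈(-6.0000,0).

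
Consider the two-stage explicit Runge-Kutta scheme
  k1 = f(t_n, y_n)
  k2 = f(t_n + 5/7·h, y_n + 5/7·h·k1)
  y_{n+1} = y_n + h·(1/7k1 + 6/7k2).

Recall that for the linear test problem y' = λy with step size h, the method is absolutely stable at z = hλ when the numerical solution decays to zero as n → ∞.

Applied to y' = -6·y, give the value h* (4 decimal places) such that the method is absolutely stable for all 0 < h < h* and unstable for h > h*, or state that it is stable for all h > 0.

Set f=λy, z=hλ:
  k1=λy_n ⇒ h·k1=z·y_n;  k2=λ(1+5/7z)y_n ⇒ h·k2=z(1+5/7z)y_n
  y_{n+1}/y_n = 1 + 1/7z + 6/7z(1+5/7z) = 1 + z + 30/49z²
  R(z) = 1 + z + 30/49z².

Find x<0 with |R(x)|<1.
x=-0.62: |R|=0.6153
R=1: x+30/49x²=0 ⇒ x=−49/30=-1.6333; min R=1−1/(4·30/49)=0.5917>−1
Confirm numerically:
  x=-1.502: |R|=0.87923 <1
  x=-1.172: |R|=0.66897 <1
  x=-1.034: |R|=0.62059 <1
  x=-1.894: |R|=1.30227 >1
  x=-1.718: |R|=1.08906 >1
  x=-1.673: |R|=1.04063 >1
Interval (-1.6333, 0).

(-1.6333,0); λ=-6 ⇒ h* = (49/30)/6 = 0.2722.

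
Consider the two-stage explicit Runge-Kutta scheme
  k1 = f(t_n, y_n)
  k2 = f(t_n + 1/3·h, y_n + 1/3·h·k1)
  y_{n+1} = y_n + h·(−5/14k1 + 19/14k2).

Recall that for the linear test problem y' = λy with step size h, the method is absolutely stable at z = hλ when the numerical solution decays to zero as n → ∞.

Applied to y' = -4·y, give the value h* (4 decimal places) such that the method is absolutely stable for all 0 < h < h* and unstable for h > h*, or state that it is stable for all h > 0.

Test eqn y'=λy, z=hλ:
  k1=λy_n ⇒ h·k1=z·y_n;  k2=λ(1+1/3z)y_n ⇒ h·k2=z(1+1/3z)y_n
  y_{n+1}/y_n = 1 − 5/14z + 19/14z(1+1/3z) = 1 + z + 19/42z²
  Hence R(z) = 1 + z + 19/42z².

Solve |R(x)|<1 on ℝ⁻.
x=-0.32: |R|=0.7263
R=1: x+19/42x²=0 ⇒ x=−42/19=-2.2105; min R=1−1/(4·19/42)=0.4474>−1
Confirm numerically:
  x=-1.972: |R|=0.78721 <1
  x=-1.861: |R|=0.70574 <1
  x=-1.783: |R|=0.65516 <1
  x=-1.308: |R|=0.46596 <1
  x=-2.587: |R|=1.44059 >1
  x=-2.576: |R|=1.42590 >1
  x=-2.570: |R|=1.41793 >1
Interval (-2.2105, 0).

(-2.2105,0); λ=-4 ⇒ h* = (42/19)/4 = 0.5526.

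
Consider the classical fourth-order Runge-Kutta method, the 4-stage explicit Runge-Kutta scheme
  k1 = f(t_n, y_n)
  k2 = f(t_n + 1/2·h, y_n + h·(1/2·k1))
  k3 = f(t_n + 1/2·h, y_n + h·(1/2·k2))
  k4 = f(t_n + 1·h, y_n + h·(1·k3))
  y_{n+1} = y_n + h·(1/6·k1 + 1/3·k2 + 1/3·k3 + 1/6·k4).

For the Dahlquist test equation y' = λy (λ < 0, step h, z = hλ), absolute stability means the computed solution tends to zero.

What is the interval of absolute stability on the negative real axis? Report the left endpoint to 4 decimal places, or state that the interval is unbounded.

With y'=λy (z=hλ):
  order 4, 4-stage ⇒ R(z)=1+z+z^2/2+z^3/6+z^4/24
  (e.g. R(-0.79)=0.45611, |R|=0.45611)

Boundary: |R(x)|=1, x<0.
x=-0.79: |R|=0.4561
|R(-1.75)|=0.2788 |R(-1.45)|=0.2773 |R(-1.31)|=0.2961
Bisect:
  x_lo=-3.0872 |R|=1.5592  x_hi=-0.2206 |R|=0.8020
  mid=-1.65394 |R|=0.27155 →hi
  mid=-2.37058 |R|=0.53479 →hi
  mid=-2.72890 |R|=0.91826 →hi
  mid=-2.90806 |R|=1.20144 →lo
  mid=-2.81848 |R|=1.05120 →lo
  mid=-2.77369 |R|=0.98265 →hi
  mid=-2.79609 |R|=1.01640 →lo
  ...
  [-2.78541,-2.78524] ⇒ x*=-2.7853
Stable set (-2.7853, 0).

z∈(-2.7853,0).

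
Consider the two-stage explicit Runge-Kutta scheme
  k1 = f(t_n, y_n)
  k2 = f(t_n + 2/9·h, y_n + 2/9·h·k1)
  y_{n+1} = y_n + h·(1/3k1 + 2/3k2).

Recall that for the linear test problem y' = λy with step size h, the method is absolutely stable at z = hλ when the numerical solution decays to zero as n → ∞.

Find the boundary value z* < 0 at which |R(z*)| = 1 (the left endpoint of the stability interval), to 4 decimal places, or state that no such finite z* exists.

Set f=λy, z=hλ:
  k1=λy_n ⇒ h·k1=z·y_n;  k2=λ(1+2/9z)y_n ⇒ h·k2=z(1+2/9z)y_n
  y_{n+1}/y_n = 1 + 1/3z + 2/3z(1+2/9z) = 1 + z + 4/27z²
  so R(z) = 1 + z + 4/27z².

Find x<0 with |R(x)|<1.
x=-0.76: |R|=0.3256
R=1: x+4/27x²=0 ⇒ x=−27/4=-6.7500; min R=1−1/(4·4/27)=-0.6875>−1
Confirm numerically:
  x=-6.031: |R|=0.35759 <1
  x=-5.396: |R|=0.08240 <1
  x=-5.322: |R|=0.12590 <1
  x=-4.547: |R|=0.48401 <1
  x=-7.324: |R|=1.62281 >1
  x=-6.916: |R|=1.17008 >1
Interval (-6.7500, 0).

left endpoint -6.7500.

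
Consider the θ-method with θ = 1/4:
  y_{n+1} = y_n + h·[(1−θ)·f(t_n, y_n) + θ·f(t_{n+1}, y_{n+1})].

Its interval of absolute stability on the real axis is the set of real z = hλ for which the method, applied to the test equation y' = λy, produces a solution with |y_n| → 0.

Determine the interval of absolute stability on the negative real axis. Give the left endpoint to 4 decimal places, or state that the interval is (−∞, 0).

Set f=λy, z=hλ:
  y_{n+1} = y_n + z·[3/4·y_n + 1/4·y_{n+1}] ⇒ (1 − 1/4z)y_{n+1} = (1 + 3/4z)y_n
  R(z) = (1 + 3/4z)/(1 − 1/4z).

Boundary: |R(x)|=1, x<0.
x=-1.16: |R|=0.1008
R=−1: 1+3/4x = −1+1/4x ⇒ -1/2x=2 ⇒ x=2/(-1/2)=-4.0000
Confirm numerically:
  x=-3.683: |R|=0.91748 <1
  x=-3.117: |R|=0.75186 <1
  x=-2.387: |R|=0.49491 <1
  x=-1.743: |R|=0.21400 <1
  x=-4.352: |R|=1.08429 >1
  x=-4.161: |R|=1.03946 >1
  x=-4.038: |R|=1.00946 >1
Stable set (-4.0000, 0).

z∈(-4.0000,0).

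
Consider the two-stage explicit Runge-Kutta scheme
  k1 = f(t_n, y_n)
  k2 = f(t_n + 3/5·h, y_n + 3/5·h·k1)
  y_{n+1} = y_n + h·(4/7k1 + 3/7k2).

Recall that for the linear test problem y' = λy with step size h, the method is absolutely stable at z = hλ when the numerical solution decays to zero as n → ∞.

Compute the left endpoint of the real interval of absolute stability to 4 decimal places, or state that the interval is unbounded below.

Test eqn y'=λy, z=hλ:
  k1=λy_n ⇒ h·k1=z·y_n;  k2=λ(1+3/5z)y_n ⇒ h·k2=z(1+3/5z)y_n
  y_{n+1}/y_n = 1 + 4/7z + 3/7z(1+3/5z) = 1 + z + 9/35z²
  Hence R(z) = 1 + z + 9/35z².

Find x<0 with |R(x)|<1.
x=-0.9: |R|=0.3083
R=1: x+9/35x²=0 ⇒ x=−35/9=-3.8889; min R=1−1/(4·9/35)=0.0278>−1
Confirm numerically:
  x=-3.743: |R|=0.85958 <1
  x=-2.586: |R|=0.13362 <1
  x=-2.509: |R|=0.10974 <1
  x=-2.241: |R|=0.05039 <1
  x=-4.467: |R|=1.66405 >1
  x=-4.392: |R|=1.56820 >1
  x=-3.963: |R|=1.07552 >1
Stable set (-3.8889, 0).

left endpoint -3.8889.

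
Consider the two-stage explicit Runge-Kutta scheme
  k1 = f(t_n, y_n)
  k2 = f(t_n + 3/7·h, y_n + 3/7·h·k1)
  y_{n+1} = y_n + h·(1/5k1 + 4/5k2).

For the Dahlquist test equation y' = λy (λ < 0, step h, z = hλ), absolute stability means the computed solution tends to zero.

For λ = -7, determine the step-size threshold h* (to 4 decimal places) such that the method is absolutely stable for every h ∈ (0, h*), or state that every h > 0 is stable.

On y'=λy, z=hλ:
  k1=λy_n ⇒ h·k1=z·y_n;  k2=λ(1+3/7z)y_n ⇒ h·k2=z(1+3/7z)y_n
  y_{n+1}/y_n = 1 + 1/5z + 4/5z(1+3/7z) = 1 + z + 12/35z²
  ⇒ R(z) = 1 + z + 12/35z².

Need |R(x)|<1, x<0.
x=-1.59: |R|=0.2768
R=1: x+12/35x²=0 ⇒ x=−35/12=-2.9167; min R=1−1/(4·12/35)=0.2708>−1
Confirm numerically:
  x=-2.663: |R|=0.76840 <1
  x=-1.475: |R|=0.27093 <1
  x=-1.265: |R|=0.28365 <1
  x=-3.320: |R|=1.45911 >1
  x=-3.214: |R|=1.32764 >1
So |R|<1 on (-2.9167, 0).

(-2.9167,0); λ=-7 ⇒ h* = (35/12)/7 = 0.4167.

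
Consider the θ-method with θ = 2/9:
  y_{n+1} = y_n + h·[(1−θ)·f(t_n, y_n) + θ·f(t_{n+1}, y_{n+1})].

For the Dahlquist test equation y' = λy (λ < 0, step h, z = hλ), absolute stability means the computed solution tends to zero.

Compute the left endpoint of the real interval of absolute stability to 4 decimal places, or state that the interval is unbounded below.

left endpoint -3.6000.

Set f=λy, z=hλ:
  y_{n+1} = y_n + z·[7/9·y_n + 2/9·y_{n+1}] ⇒ (1 − 2/9z)y_{n+1} = (1 + 7/9z)y_n
  so R(z) = (1 + 7/9z)/(1 − 2/9z).

Solve |R(x)|<1 on ℝ⁻.
x=-0.62: |R|=0.4551
R=−1: 1+7/9x = −1+2/9x ⇒ -5/9x=2 ⇒ x=2/(-5/9)=-3.6000
Confirm numerically:
  x=-2.937: |R|=0.77713 <1
  x=-2.521: |R|=0.61580 <1
  x=-1.684: |R|=0.22542 <1
  x=-4.142: |R|=1.15679 >1
  x=-3.711: |R|=1.03380 >1
Stable set (-3.6000, 0).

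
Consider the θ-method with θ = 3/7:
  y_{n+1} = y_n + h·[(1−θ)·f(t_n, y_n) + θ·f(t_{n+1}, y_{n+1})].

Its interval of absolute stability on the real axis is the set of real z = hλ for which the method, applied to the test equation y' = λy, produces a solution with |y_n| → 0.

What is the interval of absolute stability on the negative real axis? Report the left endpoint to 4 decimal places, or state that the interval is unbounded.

Set f=λy, z=hλ:
  y_{n+1} = y_n + z·[4/7·y_n + 3/7·y_{n+1}] ⇒ (1 − 3/7z)y_{n+1} = (1 + 4/7z)y_n
  so R(z) = (1 + 4/7z)/(1 − 3/7z).

Need |R(x)|<1, x<0.
x=-1.28: |R|=0.1734
R=−1: 1+4/7x = −1+3/7x ⇒ -1/7x=2 ⇒ x=2/(-1/7)=-14.0000
Confirm numerically:
  x=-9.272: |R|=0.86420 <1
  x=-8.121: |R|=0.81255 <1
  x=-7.023: |R|=0.75143 <1
  x=-14.390: |R|=1.00777 >1
  x=-14.147: |R|=1.00297 >1
Stable set (-14.0000, 0).

(-14.0000, 0).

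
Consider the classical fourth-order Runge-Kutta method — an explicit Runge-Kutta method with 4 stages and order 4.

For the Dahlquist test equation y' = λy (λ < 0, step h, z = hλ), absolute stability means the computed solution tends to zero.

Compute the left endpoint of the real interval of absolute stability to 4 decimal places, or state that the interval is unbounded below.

Test eqn y'=λy, z=hλ:
  order 4, 4-stage ⇒ R(z)=1+z+z^2/2+z^3/6+z^4/24
  (e.g. R(-0.84)=0.43476, |R|=0.43476)

Solve |R(x)|<1 on ℝ⁻.
x=-0.84: |R|=0.4348
|R(-2.51)|=0.6583 |R(-2.19)|=0.4159 |R(-0.55)|=0.5773
Bisect:
  x_lo=-3.2449 |R|=1.9447  x_hi=-0.2620 |R|=0.7695
  mid=-1.75345 |R|=0.27920 →hi
  mid=-2.49916 |R|=0.64761 →hi
  mid=-2.87201 |R|=1.13881 →lo
  mid=-2.68558 |R|=0.85979 →hi
  mid=-2.77880 |R|=0.99025 →hi
  mid=-2.82540 |R|=1.06218 →lo
  mid=-2.80210 |R|=1.02564 →lo
  mid=-2.79045 |R|=1.00780 →lo
  mid=-2.78462 |R|=0.99899 →hi
  ...
  [-2.78535,-2.78517] ⇒ x*=-2.7853
Stable set (-2.7853, 0).

z* = -2.7853.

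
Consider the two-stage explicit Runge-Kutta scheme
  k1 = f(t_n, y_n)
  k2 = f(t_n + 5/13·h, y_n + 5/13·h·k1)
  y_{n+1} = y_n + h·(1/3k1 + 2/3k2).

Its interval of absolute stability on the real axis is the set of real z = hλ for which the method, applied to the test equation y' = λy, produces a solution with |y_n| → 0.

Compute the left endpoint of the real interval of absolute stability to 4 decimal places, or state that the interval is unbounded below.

With y'=λy (z=hλ):
  k1=λy_n ⇒ h·k1=z·y_n;  k2=λ(1+5/13z)y_n ⇒ h·k2=z(1+5/13z)y_n
  y_{n+1}/y_n = 1 + 1/3z + 2/3z(1+5/13z) = 1 + z + 10/39z²
  R(z) = 1 + z + 10/39z².

Boundary: |R(x)|=1, x<0.
x=-1.08: |R|=0.2191
R=1: x+10/39x²=0 ⇒ x=−39/10=-3.9000; min R=1−1/(4·10/39)=0.0250>−1
Confirm numerically:
  x=-3.507: |R|=0.64660 <1
  x=-3.329: |R|=0.51260 <1
  x=-3.215: |R|=0.43531 <1
  x=-4.292: |R|=1.43140 >1
  x=-3.977: |R|=1.07852 >1
Stable set (-3.9000, 0).

left endpoint -3.9000.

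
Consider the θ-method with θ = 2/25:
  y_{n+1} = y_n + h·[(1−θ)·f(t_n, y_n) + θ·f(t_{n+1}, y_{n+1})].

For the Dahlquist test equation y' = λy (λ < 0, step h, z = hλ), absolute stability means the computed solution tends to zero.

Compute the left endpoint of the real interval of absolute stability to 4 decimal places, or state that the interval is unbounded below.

On y'=λy, z=hλ:
  y_{n+1} = y_n + z·[23/25·y_n + 2/25·y_{n+1}] ⇒ (1 − 2/25z)y_{n+1} = (1 + 23/25z)y_n
  Hence R(z) = (1 + 23/25z)/(1 − 2/25z).

Find x<0 with |R(x)|<1.
x=-0.87: |R|=0.1866
R=−1: 1+23/25x = −1+2/25x ⇒ -21/25x=2 ⇒ x=2/(-21/25)=-2.3810
Confirm numerically:
  x=-2.258: |R|=0.91252 <1
  x=-2.205: |R|=0.87436 <1
  x=-1.117: |R|=0.02537 <1
  x=-0.977: |R|=0.09383 <1
  x=-2.754: |R|=1.25679 >1
  x=-2.751: |R|=1.25477 >1
Interval (-2.3810, 0).

z* = -2.3810.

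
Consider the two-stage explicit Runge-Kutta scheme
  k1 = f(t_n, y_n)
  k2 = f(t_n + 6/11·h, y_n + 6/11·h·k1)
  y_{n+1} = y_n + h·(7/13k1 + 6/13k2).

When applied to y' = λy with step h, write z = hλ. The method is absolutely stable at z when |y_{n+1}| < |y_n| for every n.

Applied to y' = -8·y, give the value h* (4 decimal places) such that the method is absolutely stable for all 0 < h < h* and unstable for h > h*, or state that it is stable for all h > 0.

On y'=λy, z=hλ:
  k1=λy_n ⇒ h·k1=z·y_n;  k2=λ(1+6/11z)y_n ⇒ h·k2=z(1+6/11z)y_n
  y_{n+1}/y_n = 1 + 7/13z + 6/13z(1+6/11z) = 1 + z + 36/143z²
  so R(z) = 1 + z + 36/143z².

Boundary: |R(x)|=1, x<0.
x=-0.37: |R|=0.6645
R=1: x+36/143x²=0 ⇒ x=−143/36=-3.9722; min R=1−1/(4·36/143)=0.0069>−1
Confirm numerically:
  x=-3.782: |R|=0.81889 <1
  x=-3.381: |R|=0.49677 <1
  x=-2.018: |R|=0.00720 <1
  x=-4.571: |R|=1.68904 >1
  x=-4.375: |R|=1.44362 >1
So |R|<1 on (-3.9722, 0).

(-3.9722,0); λ=-8 ⇒ h* = (143/36)/8 = 0.4965.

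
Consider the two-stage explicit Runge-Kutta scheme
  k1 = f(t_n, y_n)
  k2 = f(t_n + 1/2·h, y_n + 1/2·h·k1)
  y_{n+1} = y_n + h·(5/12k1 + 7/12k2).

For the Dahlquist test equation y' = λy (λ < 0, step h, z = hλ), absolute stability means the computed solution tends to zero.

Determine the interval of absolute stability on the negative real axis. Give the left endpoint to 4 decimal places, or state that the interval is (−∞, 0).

Test eqn y'=λy, z=hλ:
  k1=λy_n ⇒ h·k1=z·y_n;  k2=λ(1+1/2z)y_n ⇒ h·k2=z(1+1/2z)y_n
  y_{n+1}/y_n = 1 + 5/12z + 7/12z(1+1/2z) = 1 + z + 7/24z²
  R(z) = 1 + z + 7/24z².

Boundary: |R(x)|=1, x<0.
x=-0.54: |R|=0.5451
R=1: x+7/24x²=0 ⇒ x=−24/7=-3.4286; min R=1−1/(4·7/24)=0.1429>−1
Confirm numerically:
  x=-2.351: |R|=0.26110 <1
  x=-2.283: |R|=0.23719 <1
  x=-1.870: |R|=0.14993 <1
  x=-3.923: |R|=1.56573 >1
  x=-3.456: |R|=1.02765 >1
So |R|<1 on (-3.4286, 0).

(-3.4286, 0).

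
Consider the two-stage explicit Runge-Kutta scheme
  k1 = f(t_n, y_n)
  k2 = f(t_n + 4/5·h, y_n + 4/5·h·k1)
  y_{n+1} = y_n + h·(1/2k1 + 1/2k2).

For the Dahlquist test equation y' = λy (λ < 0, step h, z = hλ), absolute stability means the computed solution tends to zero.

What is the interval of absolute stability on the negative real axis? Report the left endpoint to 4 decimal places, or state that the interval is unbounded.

z∈(-2.5000,0).

Test eqn y'=λy, z=hλ:
  k1=λy_n ⇒ h·k1=z·y_n;  k2=λ(1+4/5z)y_n ⇒ h·k2=z(1+4/5z)y_n
  y_{n+1}/y_n = 1 + 1/2z + 1/2z(1+4/5z) = 1 + z + 2/5z²
  Hence R(z) = 1 + z + 2/5z².

Need |R(x)|<1, x<0.
x=-1.64: |R|=0.4358
R=1: x+2/5x²=0 ⇒ x=−5/2=-2.5000; min R=1−1/(4·2/5)=0.3750>−1
Confirm numerically:
  x=-2.092: |R|=0.65859 <1
  x=-1.710: |R|=0.45964 <1
  x=-1.685: |R|=0.45069 <1
  x=-2.981: |R|=1.57354 >1
  x=-2.719: |R|=1.23818 >1
  x=-2.589: |R|=1.09217 >1
Stable set (-2.5000, 0).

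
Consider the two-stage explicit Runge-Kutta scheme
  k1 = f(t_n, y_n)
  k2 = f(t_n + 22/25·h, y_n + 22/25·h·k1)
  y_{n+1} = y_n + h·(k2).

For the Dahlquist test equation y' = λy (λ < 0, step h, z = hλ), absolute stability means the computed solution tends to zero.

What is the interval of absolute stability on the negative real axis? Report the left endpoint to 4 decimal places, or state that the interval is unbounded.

(-1.1364, 0).

Set f=λy, z=hλ:
  k1=λy_n ⇒ h·k1=z·y_n;  k2=λ(1+22/25z)y_n ⇒ h·k2=z(1+22/25z)y_n
  y_{n+1}/y_n = 1 + z(1+22/25z) = 1 + z + 22/25z²
  Hence R(z) = 1 + z + 22/25z².

Boundary: |R(x)|=1, x<0.
x=-1.73: |R|=1.9038
R=1: x+22/25x²=0 ⇒ x=−25/22=-1.1364; min R=1−1/(4·22/25)=0.7159>−1
Confirm numerically:
  x=-1.002: |R|=0.88152 <1
  x=-0.736: |R|=0.74069 <1
  x=-0.517: |R|=0.71821 <1
  x=-0.465: |R|=0.72528 <1
  x=-1.728: |R|=1.89967 >1
  x=-1.641: |R|=1.72874 >1
  x=-1.393: |R|=1.31460 >1
Stable set (-1.1364, 0).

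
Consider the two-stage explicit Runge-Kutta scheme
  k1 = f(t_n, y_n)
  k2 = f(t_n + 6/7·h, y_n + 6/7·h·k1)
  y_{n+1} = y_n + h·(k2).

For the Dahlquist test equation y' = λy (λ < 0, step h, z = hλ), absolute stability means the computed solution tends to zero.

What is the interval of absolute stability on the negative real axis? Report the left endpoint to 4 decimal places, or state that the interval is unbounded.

Set f=λy, z=hλ:
  k1=λy_n ⇒ h·k1=z·y_n;  k2=λ(1+6/7z)y_n ⇒ h·k2=z(1+6/7z)y_n
  y_{n+1}/y_n = 1 + z(1+6/7z) = 1 + z + 6/7z²
  ⇒ R(z) = 1 + z + 6/7z².

Find x<0 with |R(x)|<1.
x=-1.76: |R|=1.8951
R=1: x+6/7x²=0 ⇒ x=−7/6=-1.1667; min R=1−1/(4·6/7)=0.7083>−1
Confirm numerically:
  x=-1.123: |R|=0.95797 <1
  x=-1.033: |R|=0.88165 <1
  x=-0.738: |R|=0.72884 <1
  x=-0.610: |R|=0.70894 <1
  x=-1.588: |R|=1.57349 >1
  x=-1.569: |R|=1.54108 >1
  x=-1.433: |R|=1.32713 >1
Interval (-1.1667, 0).

(-1.1667, 0).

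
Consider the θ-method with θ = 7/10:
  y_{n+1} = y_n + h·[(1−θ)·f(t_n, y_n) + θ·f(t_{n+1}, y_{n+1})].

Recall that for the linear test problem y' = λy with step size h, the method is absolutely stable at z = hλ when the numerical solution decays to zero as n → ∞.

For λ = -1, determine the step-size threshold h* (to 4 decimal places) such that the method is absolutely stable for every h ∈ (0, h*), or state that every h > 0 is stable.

interval (−∞, 0). Any h>0 works for λ=-1.

Test eqn y'=λy, z=hλ:
  y_{n+1} = y_n + z·[3/10·y_n + 7/10·y_{n+1}] ⇒ (1 − 7/10z)y_{n+1} = (1 + 3/10z)y_n
  Hence R(z) = (1 + 3/10z)/(1 − 7/10z).

Solve |R(x)|<1 on ℝ⁻.
x=-1.5: |R|=0.2683
x=-2: |R|=0.1667
x=-10: |R|=0.2500
x=-100: |R|=0.4085
θ=7/10≥1/2 ⇒ |1+3/10x|<|1−7/10x| ∀x<0 ⇒ interval (−∞,0).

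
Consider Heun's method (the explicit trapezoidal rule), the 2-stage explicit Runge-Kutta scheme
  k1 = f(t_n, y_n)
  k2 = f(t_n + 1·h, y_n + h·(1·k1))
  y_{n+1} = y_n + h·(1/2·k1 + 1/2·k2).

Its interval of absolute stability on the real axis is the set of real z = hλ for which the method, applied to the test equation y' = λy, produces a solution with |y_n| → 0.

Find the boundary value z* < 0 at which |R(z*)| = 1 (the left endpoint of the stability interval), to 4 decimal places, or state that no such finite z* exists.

Set f=λy, z=hλ:
  order 2, 2-stage ⇒ R(z)=1+z+z^2/2
  (e.g. R(-0.91)=0.50405, |R|=0.50405)

Need |R(x)|<1, x<0.
x=-0.91: |R|=0.5041
|R(-1.87)|=0.8785 |R(-1.7)|=0.7450 |R(-0.81)|=0.5181
Bisect:
  x_lo=-2.7289 |R|=1.9945  x_hi=-0.0776 |R|=0.9254
  mid=-1.40322 |R|=0.58129 →hi
  mid=-2.06604 |R|=1.06822 →lo
  mid=-1.73463 |R|=0.76984 →hi
  mid=-1.90033 |R|=0.90530 →hi
  mid=-1.98319 |R|=0.98333 →hi
  mid=-2.02461 |R|=1.02492 →lo
  mid=-2.00390 |R|=1.00391 →lo
  mid=-1.99354 |R|=0.99356 →hi
  mid=-1.99872 |R|=0.99872 →hi
  ...
  [-2.00002,-1.99985] ⇒ x*=-2.0000
Stable set (-2.0000, 0).

z* = -2.0000.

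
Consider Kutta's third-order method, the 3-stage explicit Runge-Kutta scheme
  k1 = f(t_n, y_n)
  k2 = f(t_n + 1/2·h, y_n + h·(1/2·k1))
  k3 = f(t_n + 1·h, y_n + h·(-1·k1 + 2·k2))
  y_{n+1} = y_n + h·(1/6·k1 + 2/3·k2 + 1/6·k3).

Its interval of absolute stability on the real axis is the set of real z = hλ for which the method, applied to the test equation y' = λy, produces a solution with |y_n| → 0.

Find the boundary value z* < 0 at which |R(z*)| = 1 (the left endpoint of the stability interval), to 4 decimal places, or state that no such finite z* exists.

Set f=λy, z=hλ:
  order 3, 3-stage ⇒ R(z)=1+z+z^2/2+z^3/6
  (e.g. R(-0.85)=0.40890, |R|=0.40890)

Need |R(x)|<1, x<0.
x=-0.85: |R|=0.4089
|R(-1.96)|=0.2941 |R(-1.14)|=0.2629 |R(-0.83)|=0.4192
Bisect:
  x_lo=-3.1688 |R|=2.4514  x_hi=-0.3992 |R|=0.6699
  mid=-1.78400 |R|=0.13898 →hi
  mid=-2.47641 |R|=0.94125 →hi
  mid=-2.82262 |R|=1.58708 →lo
  mid=-2.64952 |R|=1.23945 →lo
  mid=-2.56296 |R|=1.08450 →lo
  mid=-2.51969 |R|=1.01145 →lo
  mid=-2.49805 |R|=0.97600 →hi
  ...
  [-2.51276,-2.51259] ⇒ x*=-2.5127
Stable set (-2.5127, 0).

z* = -2.5127.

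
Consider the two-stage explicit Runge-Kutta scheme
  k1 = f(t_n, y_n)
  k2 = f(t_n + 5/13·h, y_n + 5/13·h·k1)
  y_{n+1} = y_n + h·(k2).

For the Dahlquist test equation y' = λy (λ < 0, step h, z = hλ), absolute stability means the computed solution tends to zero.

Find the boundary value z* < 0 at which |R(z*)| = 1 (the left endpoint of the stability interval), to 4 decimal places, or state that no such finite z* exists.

Set f=λy, z=hλ:
  k1=λy_n ⇒ h·k1=z·y_n;  k2=λ(1+5/13z)y_n ⇒ h·k2=z(1+5/13z)y_n
  y_{n+1}/y_n = 1 + z(1+5/13z) = 1 + z + 5/13z²
  ⇒ R(z) = 1 + z + 5/13z².

Need |R(x)|<1, x<0.
x=-1.51: |R|=0.3670
R=1: x+5/13x²=0 ⇒ x=−13/5=-2.6000; min R=1−1/(4·5/13)=0.3500>−1
Confirm numerically:
  x=-2.443: |R|=0.85248 <1
  x=-2.318: |R|=0.74859 <1
  x=-2.198: |R|=0.66016 <1
  x=-1.437: |R|=0.35722 <1
  x=-2.895: |R|=1.32847 >1
  x=-2.843: |R|=1.26571 >1
Interval (-2.6000, 0).

z* = -2.6000.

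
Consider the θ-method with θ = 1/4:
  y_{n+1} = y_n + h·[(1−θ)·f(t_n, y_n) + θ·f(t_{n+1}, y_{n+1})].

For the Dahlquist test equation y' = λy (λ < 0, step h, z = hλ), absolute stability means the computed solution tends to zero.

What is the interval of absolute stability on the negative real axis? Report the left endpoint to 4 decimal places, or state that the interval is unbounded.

z∈(-4.0000,0).

Set f=λy, z=hλ:
  y_{n+1} = y_n + z·[3/4·y_n + 1/4·y_{n+1}] ⇒ (1 − 1/4z)y_{n+1} = (1 + 3/4z)y_n
  Hence R(z) = (1 + 3/4z)/(1 − 1/4z).

Find x<0 with |R(x)|<1.
x=-1.22: |R|=0.0651
R=−1: 1+3/4x = −1+1/4x ⇒ -1/2x=2 ⇒ x=2/(-1/2)=-4.0000
Confirm numerically:
  x=-3.856: |R|=0.96334 <1
  x=-2.766: |R|=0.63523 <1
  x=-2.702: |R|=0.61265 <1
  x=-4.387: |R|=1.09229 >1
  x=-4.071: |R|=1.01759 >1
  x=-4.055: |R|=1.01366 >1
Interval (-4.0000, 0).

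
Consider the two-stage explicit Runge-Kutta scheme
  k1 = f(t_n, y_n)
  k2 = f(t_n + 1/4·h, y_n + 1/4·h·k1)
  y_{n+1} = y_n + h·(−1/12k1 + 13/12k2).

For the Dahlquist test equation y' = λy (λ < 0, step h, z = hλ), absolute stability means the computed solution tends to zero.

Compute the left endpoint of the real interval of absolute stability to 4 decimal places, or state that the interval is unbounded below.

z* = -3.6923.

On y'=λy, z=hλ:
  k1=λy_n ⇒ h·k1=z·y_n;  k2=λ(1+1/4z)y_n ⇒ h·k2=z(1+1/4z)y_n
  y_{n+1}/y_n = 1 − 1/12z + 13/12z(1+1/4z) = 1 + z + 13/48z²
  so R(z) = 1 + z + 13/48z².

Need |R(x)|<1, x<0.
x=-0.51: |R|=0.5604
R=1: x+13/48x²=0 ⇒ x=−48/13=-3.6923; min R=1−1/(4·13/48)=0.0769>−1
Confirm numerically:
  x=-3.291: |R|=0.64231 <1
  x=-3.082: |R|=0.49057 <1
  x=-2.964: |R|=0.41535 <1
  x=-2.446: |R|=0.17437 <1
  x=-4.257: |R|=1.65105 >1
  x=-4.106: |R|=1.46004 >1
So |R|<1 on (-3.6923, 0).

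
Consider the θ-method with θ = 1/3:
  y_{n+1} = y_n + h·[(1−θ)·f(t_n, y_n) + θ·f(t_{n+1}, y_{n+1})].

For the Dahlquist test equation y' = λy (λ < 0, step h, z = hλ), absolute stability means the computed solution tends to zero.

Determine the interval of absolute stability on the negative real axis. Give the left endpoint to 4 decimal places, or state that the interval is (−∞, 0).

z∈(-6.0000,0).

Test eqn y'=λy, z=hλ:
  y_{n+1} = y_n + z·[2/3·y_n + 1/3·y_{n+1}] ⇒ (1 − 1/3z)y_{n+1} = (1 + 2/3z)y_n
  so R(z) = (1 + 2/3z)/(1 − 1/3z).

Solve |R(x)|<1 on ℝ⁻.
x=-0.81: |R|=0.3622
R=−1: 1+2/3x = −1+1/3x ⇒ -1/3x=2 ⇒ x=2/(-1/3)=-6.0000
Confirm numerically:
  x=-4.278: |R|=0.76340 <1
  x=-3.801: |R|=0.67667 <1
  x=-3.219: |R|=0.55282 <1
  x=-2.646: |R|=0.40595 <1
  x=-6.474: |R|=1.05003 >1
  x=-6.425: |R|=1.04509 >1
  x=-6.142: |R|=1.01553 >1
Stable set (-6.0000, 0).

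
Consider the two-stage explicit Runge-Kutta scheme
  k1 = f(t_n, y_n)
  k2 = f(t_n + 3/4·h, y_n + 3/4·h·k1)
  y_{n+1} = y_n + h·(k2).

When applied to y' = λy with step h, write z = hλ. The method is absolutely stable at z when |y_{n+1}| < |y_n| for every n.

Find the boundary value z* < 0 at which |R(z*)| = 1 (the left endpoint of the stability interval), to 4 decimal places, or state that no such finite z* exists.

On y'=λy, z=hλ:
  k1=λy_n ⇒ h·k1=z·y_n;  k2=λ(1+3/4z)y_n ⇒ h·k2=z(1+3/4z)y_n
  y_{n+1}/y_n = 1 + z(1+3/4z) = 1 + z + 3/4z²
  Hence R(z) = 1 + z + 3/4z².

Need |R(x)|<1, x<0.
x=-1.21: |R|=0.8881
R=1: x+3/4x²=0 ⇒ x=−4/3=-1.3333; min R=1−1/(4·3/4)=0.6667>−1
Confirm numerically:
  x=-1.248: |R|=0.92013 <1
  x=-1.146: |R|=0.83899 <1
  x=-1.074: |R|=0.79111 <1
  x=-0.558: |R|=0.67552 <1
  x=-1.752: |R|=1.55013 >1
  x=-1.673: |R|=1.42620 >1
  x=-1.432: |R|=1.10597 >1
So |R|<1 on (-1.3333, 0).

left endpoint -1.3333.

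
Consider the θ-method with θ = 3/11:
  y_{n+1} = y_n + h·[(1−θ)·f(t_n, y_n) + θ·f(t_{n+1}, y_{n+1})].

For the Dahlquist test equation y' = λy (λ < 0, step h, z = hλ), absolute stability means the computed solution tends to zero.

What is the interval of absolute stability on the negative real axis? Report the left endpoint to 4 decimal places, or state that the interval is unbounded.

(-4.4000, 0).

Test eqn y'=λy, z=hλ:
  y_{n+1} = y_n + z·[8/11·y_n + 3/11·y_{n+1}] ⇒ (1 − 3/11z)y_{n+1} = (1 + 8/11z)y_n
  ⇒ R(z) = (1 + 8/11z)/(1 − 3/11z).

Need |R(x)|<1, x<0.
x=-1.11: |R|=0.1479
R=−1: 1+8/11x = −1+3/11x ⇒ -5/11x=2 ⇒ x=2/(-5/11)=-4.4000
Confirm numerically:
  x=-3.803: |R|=0.86679 <1
  x=-3.599: |R|=0.81626 <1
  x=-3.231: |R|=0.71754 <1
  x=-1.845: |R|=0.22740 <1
  x=-4.587: |R|=1.03776 >1
  x=-4.445: |R|=1.00925 >1
Interval (-4.4000, 0).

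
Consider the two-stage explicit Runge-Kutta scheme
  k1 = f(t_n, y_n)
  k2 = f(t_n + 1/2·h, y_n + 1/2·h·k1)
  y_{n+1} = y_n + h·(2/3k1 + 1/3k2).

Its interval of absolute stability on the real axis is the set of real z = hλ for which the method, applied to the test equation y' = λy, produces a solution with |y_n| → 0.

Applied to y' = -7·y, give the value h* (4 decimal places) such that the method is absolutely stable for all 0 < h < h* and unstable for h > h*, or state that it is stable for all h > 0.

With y'=λy (z=hλ):
  k1=λy_n ⇒ h·k1=z·y_n;  k2=λ(1+1/2z)y_n ⇒ h·k2=z(1+1/2z)y_n
  y_{n+1}/y_n = 1 + 2/3z + 1/3z(1+1/2z) = 1 + z + 1/6z²
  Hence R(z) = 1 + z + 1/6z².

Boundary: |R(x)|=1, x<0.
x=-1.7: |R|=0.2183
R=1: x+1/6x²=0 ⇒ x=−6=-6.0000; min R=1−1/(4·1/6)=-0.5000>−1
Confirm numerically:
  x=-5.948: |R|=0.94845 <1
  x=-5.016: |R|=0.17738 <1
  x=-4.054: |R|=0.31485 <1
  x=-2.919: |R|=0.49891 <1
  x=-6.503: |R|=1.54517 >1
  x=-6.492: |R|=1.53234 >1
  x=-6.203: |R|=1.20987 >1
So |R|<1 on (-6.0000, 0).

(-6.0000,0); λ=-7 ⇒ h* = (6)/7 = 0.8571.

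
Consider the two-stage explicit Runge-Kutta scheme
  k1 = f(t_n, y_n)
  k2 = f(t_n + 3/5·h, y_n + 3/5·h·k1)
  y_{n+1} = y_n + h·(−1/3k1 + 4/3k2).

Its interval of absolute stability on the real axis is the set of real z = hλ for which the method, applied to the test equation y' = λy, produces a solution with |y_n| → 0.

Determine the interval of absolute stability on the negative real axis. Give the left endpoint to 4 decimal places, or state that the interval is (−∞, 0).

z∈(-1.2500,0).

On y'=λy, z=hλ:
  k1=λy_n ⇒ h·k1=z·y_n;  k2=λ(1+3/5z)y_n ⇒ h·k2=z(1+3/5z)y_n
  y_{n+1}/y_n = 1 − 1/3z + 4/3z(1+3/5z) = 1 + z + 4/5z²
  Hence R(z) = 1 + z + 4/5z².

Find x<0 with |R(x)|<1.
x=-1.14: |R|=0.8997
R=1: x+4/5x²=0 ⇒ x=−5/4=-1.2500; min R=1−1/(4·4/5)=0.6875>−1
Confirm numerically:
  x=-0.874: |R|=0.73710 <1
  x=-0.805: |R|=0.71342 <1
  x=-0.713: |R|=0.69370 <1
  x=-0.603: |R|=0.68789 <1
  x=-1.525: |R|=1.33550 >1
  x=-1.380: |R|=1.14352 >1
Stable set (-1.2500, 0).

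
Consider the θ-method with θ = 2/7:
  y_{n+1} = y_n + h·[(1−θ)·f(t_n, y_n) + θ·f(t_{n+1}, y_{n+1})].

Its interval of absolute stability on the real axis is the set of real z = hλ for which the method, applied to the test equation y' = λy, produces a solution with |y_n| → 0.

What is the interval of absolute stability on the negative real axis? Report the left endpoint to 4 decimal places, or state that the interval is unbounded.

z∈(-4.6667,0).

With y'=λy (z=hλ):
  y_{n+1} = y_n + z·[5/7·y_n + 2/7·y_{n+1}] ⇒ (1 − 2/7z)y_{n+1} = (1 + 5/7z)y_n
  Hence R(z) = (1 + 5/7z)/(1 − 2/7z).

Solve |R(x)|<1 on ℝ⁻.
x=-0.68: |R|=0.4306
R=−1: 1+5/7x = −1+2/7x ⇒ -3/7x=2 ⇒ x=2/(-3/7)=-4.6667
Confirm numerically:
  x=-4.097: |R|=0.88752 <1
  x=-3.550: |R|=0.76241 <1
  x=-3.115: |R|=0.64815 <1
  x=-2.718: |R|=0.52991 <1
  x=-5.071: |R|=1.07076 >1
  x=-4.939: |R|=1.04841 >1
So |R|<1 on (-4.6667, 0).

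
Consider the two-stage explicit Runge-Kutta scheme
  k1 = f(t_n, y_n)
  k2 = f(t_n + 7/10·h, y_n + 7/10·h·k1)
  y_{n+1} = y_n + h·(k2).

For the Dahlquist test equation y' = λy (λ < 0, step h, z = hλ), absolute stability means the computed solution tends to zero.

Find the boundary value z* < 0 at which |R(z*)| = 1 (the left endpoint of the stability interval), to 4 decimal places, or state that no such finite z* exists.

Test eqn y'=λy, z=hλ:
  k1=λy_n ⇒ h·k1=z·y_n;  k2=λ(1+7/10z)y_n ⇒ h·k2=z(1+7/10z)y_n
  y_{n+1}/y_n = 1 + z(1+7/10z) = 1 + z + 7/10z²
  R(z) = 1 + z + 7/10z².

Solve |R(x)|<1 on ℝ⁻.
x=-1.33: |R|=0.9082
R=1: x+7/10x²=0 ⇒ x=−10/7=-1.4286; min R=1−1/(4·7/10)=0.6429>−1
Confirm numerically:
  x=-1.345: |R|=0.92132 <1
  x=-1.148: |R|=0.77453 <1
  x=-0.829: |R|=0.65207 <1
  x=-0.670: |R|=0.64423 <1
  x=-1.532: |R|=1.11092 >1
  x=-1.481: |R|=1.05435 >1
Interval (-1.4286, 0).

z* = -1.4286.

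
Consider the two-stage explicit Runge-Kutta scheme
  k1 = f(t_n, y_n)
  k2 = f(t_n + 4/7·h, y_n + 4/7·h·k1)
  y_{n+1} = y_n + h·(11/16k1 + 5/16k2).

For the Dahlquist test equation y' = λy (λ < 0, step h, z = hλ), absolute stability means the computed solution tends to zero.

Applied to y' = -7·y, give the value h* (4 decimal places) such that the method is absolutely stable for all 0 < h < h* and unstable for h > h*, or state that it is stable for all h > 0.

(-5.6000,0); λ=-7 ⇒ h* = (28/5)/7 = 0.8000.

With y'=λy (z=hλ):
  k1=λy_n ⇒ h·k1=z·y_n;  k2=λ(1+4/7z)y_n ⇒ h·k2=z(1+4/7z)y_n
  y_{n+1}/y_n = 1 + 11/16z + 5/16z(1+4/7z) = 1 + z + 5/28z²
  ⇒ R(z) = 1 + z + 5/28z².

Need |R(x)|<1, x<0.
x=-0.92: |R|=0.2311
R=1: x+5/28x²=0 ⇒ x=−28/5=-5.6000; min R=1−1/(4·5/28)=-0.4000>−1
Confirm numerically:
  x=-4.917: |R|=0.40030 <1
  x=-4.439: |R|=0.07970 <1
  x=-3.721: |R|=0.24853 <1
  x=-3.061: |R|=0.38784 <1
  x=-6.138: |R|=1.58969 >1
  x=-5.945: |R|=1.36625 >1
Stable set (-5.6000, 0).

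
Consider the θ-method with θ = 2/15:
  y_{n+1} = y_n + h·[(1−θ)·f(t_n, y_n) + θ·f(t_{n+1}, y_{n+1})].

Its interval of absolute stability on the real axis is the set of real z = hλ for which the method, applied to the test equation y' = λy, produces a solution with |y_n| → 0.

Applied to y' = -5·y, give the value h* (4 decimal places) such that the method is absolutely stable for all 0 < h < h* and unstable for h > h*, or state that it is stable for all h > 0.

(-2.7273,0); λ=-5 ⇒ h* = (30/11)/5 = 0.5455.

Set f=λy, z=hλ:
  y_{n+1} = y_n + z·[13/15·y_n + 2/15·y_{n+1}] ⇒ (1 − 2/15z)y_{n+1} = (1 + 13/15z)y_n
  Hence R(z) = (1 + 13/15z)/(1 − 2/15z).

Need |R(x)|<1, x<0.
x=-0.64: |R|=0.4103
R=−1: 1+13/15x = −1+2/15x ⇒ -11/15x=2 ⇒ x=2/(-11/15)=-2.7273
Confirm numerically:
  x=-2.123: |R|=0.65463 <1
  x=-1.563: |R|=0.29345 <1
  x=-1.515: |R|=0.26040 <1
  x=-2.857: |R|=1.06889 >1
  x=-2.833: |R|=1.05628 >1
Interval (-2.7273, 0).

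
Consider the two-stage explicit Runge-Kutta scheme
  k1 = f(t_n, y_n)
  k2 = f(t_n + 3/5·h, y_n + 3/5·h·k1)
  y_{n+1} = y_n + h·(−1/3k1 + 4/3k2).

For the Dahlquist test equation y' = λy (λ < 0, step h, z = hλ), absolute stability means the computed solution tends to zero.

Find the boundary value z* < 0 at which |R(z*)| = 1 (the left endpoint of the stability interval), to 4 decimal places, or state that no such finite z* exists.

Test eqn y'=λy, z=hλ:
  k1=λy_n ⇒ h·k1=z·y_n;  k2=λ(1+3/5z)y_n ⇒ h·k2=z(1+3/5z)y_n
  y_{n+1}/y_n = 1 − 1/3z + 4/3z(1+3/5z) = 1 + z + 4/5z²
  ⇒ R(z) = 1 + z + 4/5z².

Solve |R(x)|<1 on ℝ⁻.
x=-1.07: |R|=0.8459
R=1: x+4/5x²=0 ⇒ x=−5/4=-1.2500; min R=1−1/(4·4/5)=0.6875>−1
Confirm numerically:
  x=-1.223: |R|=0.97358 <1
  x=-1.122: |R|=0.88511 <1
  x=-0.775: |R|=0.70550 <1
  x=-0.689: |R|=0.69078 <1
  x=-1.402: |R|=1.17048 >1
  x=-1.300: |R|=1.05200 >1
Interval (-1.2500, 0).

z* = -1.2500.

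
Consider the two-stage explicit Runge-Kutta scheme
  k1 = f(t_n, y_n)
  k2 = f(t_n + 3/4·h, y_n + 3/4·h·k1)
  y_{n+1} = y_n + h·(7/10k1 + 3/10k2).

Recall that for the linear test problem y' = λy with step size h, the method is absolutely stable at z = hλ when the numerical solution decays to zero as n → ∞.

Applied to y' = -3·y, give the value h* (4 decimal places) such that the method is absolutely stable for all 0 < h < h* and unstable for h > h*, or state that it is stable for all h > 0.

(-4.4444,0); λ=-3 ⇒ h* = (40/9)/3 = 1.4815.

On y'=λy, z=hλ:
  k1=λy_n ⇒ h·k1=z·y_n;  k2=λ(1+3/4z)y_n ⇒ h·k2=z(1+3/4z)y_n
  y_{n+1}/y_n = 1 + 7/10z + 3/10z(1+3/4z) = 1 + z + 9/40z²
  ⇒ R(z) = 1 + z + 9/40z².

Boundary: |R(x)|=1, x<0.
x=-1.71: |R|=0.0521
R=1: x+9/40x²=0 ⇒ x=−40/9=-4.4444; min R=1−1/(4·9/40)=-0.1111>−1
Confirm numerically:
  x=-4.372: |R|=0.92874 <1
  x=-3.970: |R|=0.57620 <1
  x=-3.132: |R|=0.07512 <1
  x=-1.851: |R|=0.08010 <1
  x=-4.791: |R|=1.37358 >1
  x=-4.662: |R|=1.22820 >1
  x=-4.540: |R|=1.09761 >1
Stable set (-4.4444, 0).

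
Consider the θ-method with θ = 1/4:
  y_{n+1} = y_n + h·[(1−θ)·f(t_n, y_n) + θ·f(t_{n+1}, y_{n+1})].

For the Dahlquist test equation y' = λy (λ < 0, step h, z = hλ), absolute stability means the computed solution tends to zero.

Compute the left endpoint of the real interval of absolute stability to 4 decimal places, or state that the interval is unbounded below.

z* = -4.0000.

With y'=λy (z=hλ):
  y_{n+1} = y_n + z·[3/4·y_n + 1/4·y_{n+1}] ⇒ (1 − 1/4z)y_{n+1} = (1 + 3/4z)y_n
  so R(z) = (1 + 3/4z)/(1 − 1/4z).

Find x<0 with |R(x)|<1.
x=-1.46: |R|=0.0696
R=−1: 1+3/4x = −1+1/4x ⇒ -1/2x=2 ⇒ x=2/(-1/2)=-4.0000
Confirm numerically:
  x=-2.675: |R|=0.60300 <1
  x=-2.171: |R|=0.40723 <1
  x=-1.651: |R|=0.16864 <1
  x=-4.417: |R|=1.09909 >1
  x=-4.265: |R|=1.06413 >1
So |R|<1 on (-4.0000, 0).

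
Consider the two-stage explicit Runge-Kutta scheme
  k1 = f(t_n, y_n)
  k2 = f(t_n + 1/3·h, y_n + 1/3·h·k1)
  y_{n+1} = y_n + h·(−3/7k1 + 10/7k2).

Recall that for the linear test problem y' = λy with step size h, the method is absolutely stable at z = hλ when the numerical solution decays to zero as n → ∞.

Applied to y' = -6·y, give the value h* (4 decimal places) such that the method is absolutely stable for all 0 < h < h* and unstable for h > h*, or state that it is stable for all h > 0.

(-2.1000,0); λ=-6 ⇒ h* = (21/10)/6 = 0.3500.

With y'=λy (z=hλ):
  k1=λy_n ⇒ h·k1=z·y_n;  k2=λ(1+1/3z)y_n ⇒ h·k2=z(1+1/3z)y_n
  y_{n+1}/y_n = 1 − 3/7z + 10/7z(1+1/3z) = 1 + z + 10/21z²
  Hence R(z) = 1 + z + 10/21z².

Boundary: |R(x)|=1, x<0.
x=-0.64: |R|=0.5550
R=1: x+10/21x²=0 ⇒ x=−21/10=-2.1000; min R=1−1/(4·10/21)=0.4750>−1
Confirm numerically:
  x=-1.881: |R|=0.80384 <1
  x=-1.368: |R|=0.52315 <1
  x=-1.341: |R|=0.51532 <1
  x=-0.913: |R|=0.48394 <1
  x=-2.673: |R|=1.72935 >1
  x=-2.583: |R|=1.59409 >1
So |R|<1 on (-2.1000, 0).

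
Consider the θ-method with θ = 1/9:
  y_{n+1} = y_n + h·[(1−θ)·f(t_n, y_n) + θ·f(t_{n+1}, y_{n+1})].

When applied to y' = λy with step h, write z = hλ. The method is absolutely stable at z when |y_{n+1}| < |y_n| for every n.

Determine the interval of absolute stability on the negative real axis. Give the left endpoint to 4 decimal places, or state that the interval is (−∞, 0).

z∈(-2.5714,0).

Set f=λy, z=hλ:
  y_{n+1} = y_n + z·[8/9·y_n + 1/9·y_{n+1}] ⇒ (1 − 1/9z)y_{n+1} = (1 + 8/9z)y_n
  R(z) = (1 + 8/9z)/(1 − 1/9z).

Solve |R(x)|<1 on ℝ⁻.
x=-1.25: |R|=0.0976
R=−1: 1+8/9x = −1+1/9x ⇒ -7/9x=2 ⇒ x=2/(-7/9)=-2.5714
Confirm numerically:
  x=-1.500: |R|=0.28571 <1
  x=-1.186: |R|=0.04791 <1
  x=-1.048: |R|=0.06131 <1
  x=-3.109: |R|=1.31076 >1
  x=-3.095: |R|=1.30302 >1
  x=-2.779: |R|=1.12336 >1
Interval (-2.5714, 0).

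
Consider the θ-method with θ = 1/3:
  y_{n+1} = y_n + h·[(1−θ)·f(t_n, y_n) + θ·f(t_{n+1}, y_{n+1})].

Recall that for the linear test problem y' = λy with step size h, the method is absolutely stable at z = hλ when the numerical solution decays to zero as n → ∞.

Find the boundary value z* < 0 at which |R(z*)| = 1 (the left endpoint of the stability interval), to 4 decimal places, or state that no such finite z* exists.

On y'=λy, z=hλ:
  y_{n+1} = y_n + z·[2/3·y_n + 1/3·y_{n+1}] ⇒ (1 − 1/3z)y_{n+1} = (1 + 2/3z)y_n
  so R(z) = (1 + 2/3z)/(1 − 1/3z).

Boundary: |R(x)|=1, x<0.
x=-0.41: |R|=0.6393
R=−1: 1+2/3x = −1+1/3x ⇒ -1/3x=2 ⇒ x=2/(-1/3)=-6.0000
Confirm numerically:
  x=-5.620: |R|=0.95592 <1
  x=-5.464: |R|=0.93667 <1
  x=-5.106: |R|=0.88971 <1
  x=-3.024: |R|=0.50598 <1
  x=-6.542: |R|=1.05680 >1
  x=-6.352: |R|=1.03764 >1
  x=-6.245: |R|=1.02650 >1
So |R|<1 on (-6.0000, 0).

z* = -6.0000.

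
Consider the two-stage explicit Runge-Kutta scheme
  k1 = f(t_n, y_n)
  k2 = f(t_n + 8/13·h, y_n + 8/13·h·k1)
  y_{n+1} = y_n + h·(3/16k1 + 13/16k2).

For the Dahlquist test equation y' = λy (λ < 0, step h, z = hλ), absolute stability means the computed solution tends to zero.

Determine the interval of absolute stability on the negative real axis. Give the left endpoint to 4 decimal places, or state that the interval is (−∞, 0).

On y'=λy, z=hλ:
  k1=λy_n ⇒ h·k1=z·y_n;  k2=λ(1+8/13z)y_n ⇒ h·k2=z(1+8/13z)y_n
  y_{n+1}/y_n = 1 + 3/16z + 13/16z(1+8/13z) = 1 + z + 1/2z²
  R(z) = 1 + z + 1/2z².

Boundary: |R(x)|=1, x<0.
x=-1.53: |R|=0.6404
R=1: x+1/2x²=0 ⇒ x=−2=-2.0000; min R=1−1/(4·1/2)=0.5000>−1
Confirm numerically:
  x=-1.976: |R|=0.97629 <1
  x=-1.784: |R|=0.80733 <1
  x=-1.284: |R|=0.54033 <1
  x=-1.170: |R|=0.51445 <1
  x=-2.454: |R|=1.55706 >1
  x=-2.428: |R|=1.51959 >1
  x=-2.047: |R|=1.04810 >1
Interval (-2.0000, 0).

z∈(-2.0000,0).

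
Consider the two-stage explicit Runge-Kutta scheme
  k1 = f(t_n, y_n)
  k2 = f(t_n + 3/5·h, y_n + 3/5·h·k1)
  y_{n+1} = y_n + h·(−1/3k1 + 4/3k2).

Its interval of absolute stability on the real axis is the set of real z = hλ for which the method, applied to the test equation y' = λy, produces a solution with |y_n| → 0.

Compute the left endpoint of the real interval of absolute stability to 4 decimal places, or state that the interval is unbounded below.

left endpoint -1.2500.

On y'=λy, z=hλ:
  k1=λy_n ⇒ h·k1=z·y_n;  k2=λ(1+3/5z)y_n ⇒ h·k2=z(1+3/5z)y_n
  y_{n+1}/y_n = 1 − 1/3z + 4/3z(1+3/5z) = 1 + z + 4/5z²
  so R(z) = 1 + z + 4/5z².

Boundary: |R(x)|=1, x<0.
x=-0.8: |R|=0.7120
R=1: x+4/5x²=0 ⇒ x=−5/4=-1.2500; min R=1−1/(4·4/5)=0.6875>−1
Confirm numerically:
  x=-1.157: |R|=0.91392 <1
  x=-1.050: |R|=0.83200 <1
  x=-0.978: |R|=0.78719 <1
  x=-0.704: |R|=0.69249 <1
  x=-1.798: |R|=1.78824 >1
  x=-1.471: |R|=1.26007 >1
  x=-1.299: |R|=1.05092 >1
Stable set (-1.2500, 0).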